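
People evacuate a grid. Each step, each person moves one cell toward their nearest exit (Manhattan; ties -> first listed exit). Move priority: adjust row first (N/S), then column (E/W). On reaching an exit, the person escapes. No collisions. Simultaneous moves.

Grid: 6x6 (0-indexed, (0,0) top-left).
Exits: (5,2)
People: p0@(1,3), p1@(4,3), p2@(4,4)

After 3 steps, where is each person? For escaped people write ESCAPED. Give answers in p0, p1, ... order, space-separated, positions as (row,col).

Step 1: p0:(1,3)->(2,3) | p1:(4,3)->(5,3) | p2:(4,4)->(5,4)
Step 2: p0:(2,3)->(3,3) | p1:(5,3)->(5,2)->EXIT | p2:(5,4)->(5,3)
Step 3: p0:(3,3)->(4,3) | p1:escaped | p2:(5,3)->(5,2)->EXIT

(4,3) ESCAPED ESCAPED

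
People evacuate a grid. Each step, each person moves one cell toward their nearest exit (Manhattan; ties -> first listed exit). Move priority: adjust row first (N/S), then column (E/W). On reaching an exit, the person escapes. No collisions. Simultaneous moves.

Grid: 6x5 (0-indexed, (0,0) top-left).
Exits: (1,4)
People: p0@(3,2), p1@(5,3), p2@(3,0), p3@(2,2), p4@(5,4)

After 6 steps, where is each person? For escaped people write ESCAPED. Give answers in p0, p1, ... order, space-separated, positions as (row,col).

Step 1: p0:(3,2)->(2,2) | p1:(5,3)->(4,3) | p2:(3,0)->(2,0) | p3:(2,2)->(1,2) | p4:(5,4)->(4,4)
Step 2: p0:(2,2)->(1,2) | p1:(4,3)->(3,3) | p2:(2,0)->(1,0) | p3:(1,2)->(1,3) | p4:(4,4)->(3,4)
Step 3: p0:(1,2)->(1,3) | p1:(3,3)->(2,3) | p2:(1,0)->(1,1) | p3:(1,3)->(1,4)->EXIT | p4:(3,4)->(2,4)
Step 4: p0:(1,3)->(1,4)->EXIT | p1:(2,3)->(1,3) | p2:(1,1)->(1,2) | p3:escaped | p4:(2,4)->(1,4)->EXIT
Step 5: p0:escaped | p1:(1,3)->(1,4)->EXIT | p2:(1,2)->(1,3) | p3:escaped | p4:escaped
Step 6: p0:escaped | p1:escaped | p2:(1,3)->(1,4)->EXIT | p3:escaped | p4:escaped

ESCAPED ESCAPED ESCAPED ESCAPED ESCAPED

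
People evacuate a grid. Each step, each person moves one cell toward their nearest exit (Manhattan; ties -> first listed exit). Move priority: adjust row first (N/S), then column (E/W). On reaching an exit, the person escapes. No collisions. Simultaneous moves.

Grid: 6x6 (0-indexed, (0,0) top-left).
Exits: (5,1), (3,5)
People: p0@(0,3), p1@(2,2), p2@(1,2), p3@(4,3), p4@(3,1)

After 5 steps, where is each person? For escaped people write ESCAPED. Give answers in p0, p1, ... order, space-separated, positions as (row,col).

Step 1: p0:(0,3)->(1,3) | p1:(2,2)->(3,2) | p2:(1,2)->(2,2) | p3:(4,3)->(5,3) | p4:(3,1)->(4,1)
Step 2: p0:(1,3)->(2,3) | p1:(3,2)->(4,2) | p2:(2,2)->(3,2) | p3:(5,3)->(5,2) | p4:(4,1)->(5,1)->EXIT
Step 3: p0:(2,3)->(3,3) | p1:(4,2)->(5,2) | p2:(3,2)->(4,2) | p3:(5,2)->(5,1)->EXIT | p4:escaped
Step 4: p0:(3,3)->(3,4) | p1:(5,2)->(5,1)->EXIT | p2:(4,2)->(5,2) | p3:escaped | p4:escaped
Step 5: p0:(3,4)->(3,5)->EXIT | p1:escaped | p2:(5,2)->(5,1)->EXIT | p3:escaped | p4:escaped

ESCAPED ESCAPED ESCAPED ESCAPED ESCAPED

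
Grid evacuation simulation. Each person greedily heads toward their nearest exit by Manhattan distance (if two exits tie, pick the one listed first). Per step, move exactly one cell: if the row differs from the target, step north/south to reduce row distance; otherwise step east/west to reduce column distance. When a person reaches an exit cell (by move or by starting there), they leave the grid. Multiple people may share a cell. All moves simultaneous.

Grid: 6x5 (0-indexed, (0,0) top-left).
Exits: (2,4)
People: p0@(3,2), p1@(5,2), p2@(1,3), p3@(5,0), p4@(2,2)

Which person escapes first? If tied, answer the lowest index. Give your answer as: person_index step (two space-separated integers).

Answer: 2 2

Derivation:
Step 1: p0:(3,2)->(2,2) | p1:(5,2)->(4,2) | p2:(1,3)->(2,3) | p3:(5,0)->(4,0) | p4:(2,2)->(2,3)
Step 2: p0:(2,2)->(2,3) | p1:(4,2)->(3,2) | p2:(2,3)->(2,4)->EXIT | p3:(4,0)->(3,0) | p4:(2,3)->(2,4)->EXIT
Step 3: p0:(2,3)->(2,4)->EXIT | p1:(3,2)->(2,2) | p2:escaped | p3:(3,0)->(2,0) | p4:escaped
Step 4: p0:escaped | p1:(2,2)->(2,3) | p2:escaped | p3:(2,0)->(2,1) | p4:escaped
Step 5: p0:escaped | p1:(2,3)->(2,4)->EXIT | p2:escaped | p3:(2,1)->(2,2) | p4:escaped
Step 6: p0:escaped | p1:escaped | p2:escaped | p3:(2,2)->(2,3) | p4:escaped
Step 7: p0:escaped | p1:escaped | p2:escaped | p3:(2,3)->(2,4)->EXIT | p4:escaped
Exit steps: [3, 5, 2, 7, 2]
First to escape: p2 at step 2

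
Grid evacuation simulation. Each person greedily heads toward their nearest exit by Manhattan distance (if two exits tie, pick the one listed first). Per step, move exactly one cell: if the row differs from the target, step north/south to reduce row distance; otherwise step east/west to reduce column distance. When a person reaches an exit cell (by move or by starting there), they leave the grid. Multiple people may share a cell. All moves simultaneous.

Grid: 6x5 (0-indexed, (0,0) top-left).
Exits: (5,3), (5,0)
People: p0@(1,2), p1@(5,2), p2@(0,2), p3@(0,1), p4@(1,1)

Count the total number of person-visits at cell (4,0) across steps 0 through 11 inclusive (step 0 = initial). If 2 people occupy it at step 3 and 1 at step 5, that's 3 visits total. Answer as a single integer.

Answer: 0

Derivation:
Step 0: p0@(1,2) p1@(5,2) p2@(0,2) p3@(0,1) p4@(1,1) -> at (4,0): 0 [-], cum=0
Step 1: p0@(2,2) p1@ESC p2@(1,2) p3@(1,1) p4@(2,1) -> at (4,0): 0 [-], cum=0
Step 2: p0@(3,2) p1@ESC p2@(2,2) p3@(2,1) p4@(3,1) -> at (4,0): 0 [-], cum=0
Step 3: p0@(4,2) p1@ESC p2@(3,2) p3@(3,1) p4@(4,1) -> at (4,0): 0 [-], cum=0
Step 4: p0@(5,2) p1@ESC p2@(4,2) p3@(4,1) p4@(5,1) -> at (4,0): 0 [-], cum=0
Step 5: p0@ESC p1@ESC p2@(5,2) p3@(5,1) p4@ESC -> at (4,0): 0 [-], cum=0
Step 6: p0@ESC p1@ESC p2@ESC p3@ESC p4@ESC -> at (4,0): 0 [-], cum=0
Total visits = 0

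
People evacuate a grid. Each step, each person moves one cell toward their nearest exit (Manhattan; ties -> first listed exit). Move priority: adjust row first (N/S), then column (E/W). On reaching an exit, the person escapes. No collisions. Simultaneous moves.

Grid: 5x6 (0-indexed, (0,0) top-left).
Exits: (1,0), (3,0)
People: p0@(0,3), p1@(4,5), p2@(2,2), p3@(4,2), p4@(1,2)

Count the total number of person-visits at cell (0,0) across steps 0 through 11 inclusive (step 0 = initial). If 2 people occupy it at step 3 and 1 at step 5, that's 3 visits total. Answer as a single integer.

Answer: 0

Derivation:
Step 0: p0@(0,3) p1@(4,5) p2@(2,2) p3@(4,2) p4@(1,2) -> at (0,0): 0 [-], cum=0
Step 1: p0@(1,3) p1@(3,5) p2@(1,2) p3@(3,2) p4@(1,1) -> at (0,0): 0 [-], cum=0
Step 2: p0@(1,2) p1@(3,4) p2@(1,1) p3@(3,1) p4@ESC -> at (0,0): 0 [-], cum=0
Step 3: p0@(1,1) p1@(3,3) p2@ESC p3@ESC p4@ESC -> at (0,0): 0 [-], cum=0
Step 4: p0@ESC p1@(3,2) p2@ESC p3@ESC p4@ESC -> at (0,0): 0 [-], cum=0
Step 5: p0@ESC p1@(3,1) p2@ESC p3@ESC p4@ESC -> at (0,0): 0 [-], cum=0
Step 6: p0@ESC p1@ESC p2@ESC p3@ESC p4@ESC -> at (0,0): 0 [-], cum=0
Total visits = 0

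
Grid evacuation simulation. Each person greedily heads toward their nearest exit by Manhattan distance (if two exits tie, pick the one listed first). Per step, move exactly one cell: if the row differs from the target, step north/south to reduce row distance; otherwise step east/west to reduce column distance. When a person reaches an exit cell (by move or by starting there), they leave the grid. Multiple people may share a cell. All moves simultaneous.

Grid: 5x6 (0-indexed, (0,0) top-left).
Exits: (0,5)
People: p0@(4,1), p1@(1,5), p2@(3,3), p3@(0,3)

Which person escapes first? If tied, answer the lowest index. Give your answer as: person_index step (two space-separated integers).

Answer: 1 1

Derivation:
Step 1: p0:(4,1)->(3,1) | p1:(1,5)->(0,5)->EXIT | p2:(3,3)->(2,3) | p3:(0,3)->(0,4)
Step 2: p0:(3,1)->(2,1) | p1:escaped | p2:(2,3)->(1,3) | p3:(0,4)->(0,5)->EXIT
Step 3: p0:(2,1)->(1,1) | p1:escaped | p2:(1,3)->(0,3) | p3:escaped
Step 4: p0:(1,1)->(0,1) | p1:escaped | p2:(0,3)->(0,4) | p3:escaped
Step 5: p0:(0,1)->(0,2) | p1:escaped | p2:(0,4)->(0,5)->EXIT | p3:escaped
Step 6: p0:(0,2)->(0,3) | p1:escaped | p2:escaped | p3:escaped
Step 7: p0:(0,3)->(0,4) | p1:escaped | p2:escaped | p3:escaped
Step 8: p0:(0,4)->(0,5)->EXIT | p1:escaped | p2:escaped | p3:escaped
Exit steps: [8, 1, 5, 2]
First to escape: p1 at step 1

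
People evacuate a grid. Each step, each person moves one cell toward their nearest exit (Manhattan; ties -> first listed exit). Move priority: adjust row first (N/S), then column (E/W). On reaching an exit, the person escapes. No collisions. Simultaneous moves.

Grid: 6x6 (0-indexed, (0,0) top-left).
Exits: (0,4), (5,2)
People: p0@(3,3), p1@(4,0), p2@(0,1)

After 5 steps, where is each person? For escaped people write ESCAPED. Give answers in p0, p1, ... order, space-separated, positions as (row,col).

Step 1: p0:(3,3)->(4,3) | p1:(4,0)->(5,0) | p2:(0,1)->(0,2)
Step 2: p0:(4,3)->(5,3) | p1:(5,0)->(5,1) | p2:(0,2)->(0,3)
Step 3: p0:(5,3)->(5,2)->EXIT | p1:(5,1)->(5,2)->EXIT | p2:(0,3)->(0,4)->EXIT

ESCAPED ESCAPED ESCAPED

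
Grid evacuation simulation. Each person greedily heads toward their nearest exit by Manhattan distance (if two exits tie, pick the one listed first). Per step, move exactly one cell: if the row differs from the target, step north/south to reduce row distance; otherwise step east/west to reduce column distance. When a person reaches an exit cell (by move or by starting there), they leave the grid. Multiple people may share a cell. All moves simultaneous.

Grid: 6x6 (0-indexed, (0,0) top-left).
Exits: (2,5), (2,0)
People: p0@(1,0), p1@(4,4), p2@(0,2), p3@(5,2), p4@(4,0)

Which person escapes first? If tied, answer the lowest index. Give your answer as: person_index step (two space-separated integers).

Answer: 0 1

Derivation:
Step 1: p0:(1,0)->(2,0)->EXIT | p1:(4,4)->(3,4) | p2:(0,2)->(1,2) | p3:(5,2)->(4,2) | p4:(4,0)->(3,0)
Step 2: p0:escaped | p1:(3,4)->(2,4) | p2:(1,2)->(2,2) | p3:(4,2)->(3,2) | p4:(3,0)->(2,0)->EXIT
Step 3: p0:escaped | p1:(2,4)->(2,5)->EXIT | p2:(2,2)->(2,1) | p3:(3,2)->(2,2) | p4:escaped
Step 4: p0:escaped | p1:escaped | p2:(2,1)->(2,0)->EXIT | p3:(2,2)->(2,1) | p4:escaped
Step 5: p0:escaped | p1:escaped | p2:escaped | p3:(2,1)->(2,0)->EXIT | p4:escaped
Exit steps: [1, 3, 4, 5, 2]
First to escape: p0 at step 1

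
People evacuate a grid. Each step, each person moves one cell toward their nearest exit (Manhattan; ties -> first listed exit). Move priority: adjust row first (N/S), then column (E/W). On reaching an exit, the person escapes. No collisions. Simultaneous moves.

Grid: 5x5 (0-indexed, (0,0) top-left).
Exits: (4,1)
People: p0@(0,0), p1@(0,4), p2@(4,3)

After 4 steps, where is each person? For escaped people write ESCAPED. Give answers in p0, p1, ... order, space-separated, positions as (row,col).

Step 1: p0:(0,0)->(1,0) | p1:(0,4)->(1,4) | p2:(4,3)->(4,2)
Step 2: p0:(1,0)->(2,0) | p1:(1,4)->(2,4) | p2:(4,2)->(4,1)->EXIT
Step 3: p0:(2,0)->(3,0) | p1:(2,4)->(3,4) | p2:escaped
Step 4: p0:(3,0)->(4,0) | p1:(3,4)->(4,4) | p2:escaped

(4,0) (4,4) ESCAPED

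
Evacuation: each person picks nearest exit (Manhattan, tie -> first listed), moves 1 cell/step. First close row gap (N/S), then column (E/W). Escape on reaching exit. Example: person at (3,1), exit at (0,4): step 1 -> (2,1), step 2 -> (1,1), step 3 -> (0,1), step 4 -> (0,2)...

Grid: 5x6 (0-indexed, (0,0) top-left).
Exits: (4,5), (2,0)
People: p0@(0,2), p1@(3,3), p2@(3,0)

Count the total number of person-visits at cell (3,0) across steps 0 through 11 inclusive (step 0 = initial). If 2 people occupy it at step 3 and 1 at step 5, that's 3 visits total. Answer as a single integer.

Answer: 1

Derivation:
Step 0: p0@(0,2) p1@(3,3) p2@(3,0) -> at (3,0): 1 [p2], cum=1
Step 1: p0@(1,2) p1@(4,3) p2@ESC -> at (3,0): 0 [-], cum=1
Step 2: p0@(2,2) p1@(4,4) p2@ESC -> at (3,0): 0 [-], cum=1
Step 3: p0@(2,1) p1@ESC p2@ESC -> at (3,0): 0 [-], cum=1
Step 4: p0@ESC p1@ESC p2@ESC -> at (3,0): 0 [-], cum=1
Total visits = 1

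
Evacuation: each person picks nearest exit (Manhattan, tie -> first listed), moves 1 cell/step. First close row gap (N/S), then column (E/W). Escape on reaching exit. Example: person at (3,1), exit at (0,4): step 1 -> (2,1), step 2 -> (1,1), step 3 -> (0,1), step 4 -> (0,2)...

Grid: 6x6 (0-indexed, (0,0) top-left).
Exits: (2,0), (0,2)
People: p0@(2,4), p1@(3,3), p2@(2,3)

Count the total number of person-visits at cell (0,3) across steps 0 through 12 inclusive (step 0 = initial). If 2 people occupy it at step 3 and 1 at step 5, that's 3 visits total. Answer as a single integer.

Step 0: p0@(2,4) p1@(3,3) p2@(2,3) -> at (0,3): 0 [-], cum=0
Step 1: p0@(2,3) p1@(2,3) p2@(2,2) -> at (0,3): 0 [-], cum=0
Step 2: p0@(2,2) p1@(2,2) p2@(2,1) -> at (0,3): 0 [-], cum=0
Step 3: p0@(2,1) p1@(2,1) p2@ESC -> at (0,3): 0 [-], cum=0
Step 4: p0@ESC p1@ESC p2@ESC -> at (0,3): 0 [-], cum=0
Total visits = 0

Answer: 0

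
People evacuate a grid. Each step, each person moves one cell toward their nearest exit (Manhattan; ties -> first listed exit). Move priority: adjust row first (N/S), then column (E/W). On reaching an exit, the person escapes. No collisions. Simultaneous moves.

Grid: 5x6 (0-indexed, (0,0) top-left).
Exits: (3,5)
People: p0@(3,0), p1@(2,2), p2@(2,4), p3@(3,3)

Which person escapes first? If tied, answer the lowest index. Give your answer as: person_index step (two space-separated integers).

Step 1: p0:(3,0)->(3,1) | p1:(2,2)->(3,2) | p2:(2,4)->(3,4) | p3:(3,3)->(3,4)
Step 2: p0:(3,1)->(3,2) | p1:(3,2)->(3,3) | p2:(3,4)->(3,5)->EXIT | p3:(3,4)->(3,5)->EXIT
Step 3: p0:(3,2)->(3,3) | p1:(3,3)->(3,4) | p2:escaped | p3:escaped
Step 4: p0:(3,3)->(3,4) | p1:(3,4)->(3,5)->EXIT | p2:escaped | p3:escaped
Step 5: p0:(3,4)->(3,5)->EXIT | p1:escaped | p2:escaped | p3:escaped
Exit steps: [5, 4, 2, 2]
First to escape: p2 at step 2

Answer: 2 2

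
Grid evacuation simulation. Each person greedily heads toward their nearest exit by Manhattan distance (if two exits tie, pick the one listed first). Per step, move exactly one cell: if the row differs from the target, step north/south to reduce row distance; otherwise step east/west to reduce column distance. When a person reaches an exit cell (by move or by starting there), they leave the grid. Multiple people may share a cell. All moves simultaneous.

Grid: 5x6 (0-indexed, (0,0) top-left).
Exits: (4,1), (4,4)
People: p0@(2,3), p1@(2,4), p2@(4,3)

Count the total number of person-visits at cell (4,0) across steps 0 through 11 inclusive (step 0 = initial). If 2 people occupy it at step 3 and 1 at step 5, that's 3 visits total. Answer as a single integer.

Answer: 0

Derivation:
Step 0: p0@(2,3) p1@(2,4) p2@(4,3) -> at (4,0): 0 [-], cum=0
Step 1: p0@(3,3) p1@(3,4) p2@ESC -> at (4,0): 0 [-], cum=0
Step 2: p0@(4,3) p1@ESC p2@ESC -> at (4,0): 0 [-], cum=0
Step 3: p0@ESC p1@ESC p2@ESC -> at (4,0): 0 [-], cum=0
Total visits = 0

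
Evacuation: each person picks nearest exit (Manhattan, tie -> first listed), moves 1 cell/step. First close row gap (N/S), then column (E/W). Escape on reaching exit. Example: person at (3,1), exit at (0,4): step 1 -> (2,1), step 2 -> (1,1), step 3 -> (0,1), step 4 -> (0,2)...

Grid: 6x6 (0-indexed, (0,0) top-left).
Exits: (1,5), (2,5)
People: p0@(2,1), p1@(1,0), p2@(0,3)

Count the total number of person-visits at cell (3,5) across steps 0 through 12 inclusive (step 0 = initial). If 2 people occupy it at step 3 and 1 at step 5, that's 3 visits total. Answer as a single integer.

Step 0: p0@(2,1) p1@(1,0) p2@(0,3) -> at (3,5): 0 [-], cum=0
Step 1: p0@(2,2) p1@(1,1) p2@(1,3) -> at (3,5): 0 [-], cum=0
Step 2: p0@(2,3) p1@(1,2) p2@(1,4) -> at (3,5): 0 [-], cum=0
Step 3: p0@(2,4) p1@(1,3) p2@ESC -> at (3,5): 0 [-], cum=0
Step 4: p0@ESC p1@(1,4) p2@ESC -> at (3,5): 0 [-], cum=0
Step 5: p0@ESC p1@ESC p2@ESC -> at (3,5): 0 [-], cum=0
Total visits = 0

Answer: 0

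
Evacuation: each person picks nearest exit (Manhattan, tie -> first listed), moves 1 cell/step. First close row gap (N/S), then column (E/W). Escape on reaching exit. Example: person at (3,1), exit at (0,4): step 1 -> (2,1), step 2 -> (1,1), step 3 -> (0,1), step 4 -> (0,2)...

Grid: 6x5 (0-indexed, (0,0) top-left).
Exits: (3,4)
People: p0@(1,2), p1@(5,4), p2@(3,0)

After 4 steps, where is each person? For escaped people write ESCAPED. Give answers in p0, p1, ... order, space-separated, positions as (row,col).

Step 1: p0:(1,2)->(2,2) | p1:(5,4)->(4,4) | p2:(3,0)->(3,1)
Step 2: p0:(2,2)->(3,2) | p1:(4,4)->(3,4)->EXIT | p2:(3,1)->(3,2)
Step 3: p0:(3,2)->(3,3) | p1:escaped | p2:(3,2)->(3,3)
Step 4: p0:(3,3)->(3,4)->EXIT | p1:escaped | p2:(3,3)->(3,4)->EXIT

ESCAPED ESCAPED ESCAPED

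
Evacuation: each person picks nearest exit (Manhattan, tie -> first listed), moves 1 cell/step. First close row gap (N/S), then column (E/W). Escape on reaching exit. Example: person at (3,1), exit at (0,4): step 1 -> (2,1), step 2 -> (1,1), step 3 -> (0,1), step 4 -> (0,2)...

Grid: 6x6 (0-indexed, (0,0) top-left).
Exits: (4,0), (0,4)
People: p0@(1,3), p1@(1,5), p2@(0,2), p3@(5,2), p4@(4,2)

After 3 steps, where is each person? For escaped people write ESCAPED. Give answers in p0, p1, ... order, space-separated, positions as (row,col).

Step 1: p0:(1,3)->(0,3) | p1:(1,5)->(0,5) | p2:(0,2)->(0,3) | p3:(5,2)->(4,2) | p4:(4,2)->(4,1)
Step 2: p0:(0,3)->(0,4)->EXIT | p1:(0,5)->(0,4)->EXIT | p2:(0,3)->(0,4)->EXIT | p3:(4,2)->(4,1) | p4:(4,1)->(4,0)->EXIT
Step 3: p0:escaped | p1:escaped | p2:escaped | p3:(4,1)->(4,0)->EXIT | p4:escaped

ESCAPED ESCAPED ESCAPED ESCAPED ESCAPED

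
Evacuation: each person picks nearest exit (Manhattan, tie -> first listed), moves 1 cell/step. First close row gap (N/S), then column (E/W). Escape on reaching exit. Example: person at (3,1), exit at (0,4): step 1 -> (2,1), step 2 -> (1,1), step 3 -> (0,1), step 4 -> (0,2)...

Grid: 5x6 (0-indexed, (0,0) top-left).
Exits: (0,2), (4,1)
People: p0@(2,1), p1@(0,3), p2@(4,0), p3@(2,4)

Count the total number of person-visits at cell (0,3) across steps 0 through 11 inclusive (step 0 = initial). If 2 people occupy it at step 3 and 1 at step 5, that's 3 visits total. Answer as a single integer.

Answer: 2

Derivation:
Step 0: p0@(2,1) p1@(0,3) p2@(4,0) p3@(2,4) -> at (0,3): 1 [p1], cum=1
Step 1: p0@(3,1) p1@ESC p2@ESC p3@(1,4) -> at (0,3): 0 [-], cum=1
Step 2: p0@ESC p1@ESC p2@ESC p3@(0,4) -> at (0,3): 0 [-], cum=1
Step 3: p0@ESC p1@ESC p2@ESC p3@(0,3) -> at (0,3): 1 [p3], cum=2
Step 4: p0@ESC p1@ESC p2@ESC p3@ESC -> at (0,3): 0 [-], cum=2
Total visits = 2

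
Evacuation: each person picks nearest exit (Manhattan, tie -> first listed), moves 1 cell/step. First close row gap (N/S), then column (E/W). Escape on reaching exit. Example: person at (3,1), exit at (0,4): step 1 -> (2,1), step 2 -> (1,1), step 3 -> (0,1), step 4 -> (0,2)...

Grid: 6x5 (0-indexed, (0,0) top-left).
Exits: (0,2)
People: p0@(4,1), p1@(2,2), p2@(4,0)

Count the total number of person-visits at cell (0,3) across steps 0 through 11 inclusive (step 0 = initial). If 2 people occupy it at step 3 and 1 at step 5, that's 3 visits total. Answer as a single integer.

Step 0: p0@(4,1) p1@(2,2) p2@(4,0) -> at (0,3): 0 [-], cum=0
Step 1: p0@(3,1) p1@(1,2) p2@(3,0) -> at (0,3): 0 [-], cum=0
Step 2: p0@(2,1) p1@ESC p2@(2,0) -> at (0,3): 0 [-], cum=0
Step 3: p0@(1,1) p1@ESC p2@(1,0) -> at (0,3): 0 [-], cum=0
Step 4: p0@(0,1) p1@ESC p2@(0,0) -> at (0,3): 0 [-], cum=0
Step 5: p0@ESC p1@ESC p2@(0,1) -> at (0,3): 0 [-], cum=0
Step 6: p0@ESC p1@ESC p2@ESC -> at (0,3): 0 [-], cum=0
Total visits = 0

Answer: 0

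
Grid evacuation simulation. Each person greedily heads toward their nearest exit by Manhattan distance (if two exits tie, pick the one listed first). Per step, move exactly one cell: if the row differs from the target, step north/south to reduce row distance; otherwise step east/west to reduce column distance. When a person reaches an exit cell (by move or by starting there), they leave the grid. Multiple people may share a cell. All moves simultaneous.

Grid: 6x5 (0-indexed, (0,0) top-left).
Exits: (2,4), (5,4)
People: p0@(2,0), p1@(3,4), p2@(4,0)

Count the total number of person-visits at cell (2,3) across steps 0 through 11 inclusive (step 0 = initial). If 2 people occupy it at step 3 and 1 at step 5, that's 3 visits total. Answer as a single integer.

Answer: 1

Derivation:
Step 0: p0@(2,0) p1@(3,4) p2@(4,0) -> at (2,3): 0 [-], cum=0
Step 1: p0@(2,1) p1@ESC p2@(5,0) -> at (2,3): 0 [-], cum=0
Step 2: p0@(2,2) p1@ESC p2@(5,1) -> at (2,3): 0 [-], cum=0
Step 3: p0@(2,3) p1@ESC p2@(5,2) -> at (2,3): 1 [p0], cum=1
Step 4: p0@ESC p1@ESC p2@(5,3) -> at (2,3): 0 [-], cum=1
Step 5: p0@ESC p1@ESC p2@ESC -> at (2,3): 0 [-], cum=1
Total visits = 1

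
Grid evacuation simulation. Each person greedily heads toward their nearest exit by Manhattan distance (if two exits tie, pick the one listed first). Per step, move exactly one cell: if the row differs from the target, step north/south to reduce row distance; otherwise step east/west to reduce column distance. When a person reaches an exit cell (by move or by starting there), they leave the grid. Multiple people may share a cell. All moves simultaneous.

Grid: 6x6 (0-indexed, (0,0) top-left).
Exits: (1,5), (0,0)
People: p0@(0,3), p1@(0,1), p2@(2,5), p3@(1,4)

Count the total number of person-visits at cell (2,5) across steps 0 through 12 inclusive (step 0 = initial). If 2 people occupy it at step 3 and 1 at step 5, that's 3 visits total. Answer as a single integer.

Answer: 1

Derivation:
Step 0: p0@(0,3) p1@(0,1) p2@(2,5) p3@(1,4) -> at (2,5): 1 [p2], cum=1
Step 1: p0@(1,3) p1@ESC p2@ESC p3@ESC -> at (2,5): 0 [-], cum=1
Step 2: p0@(1,4) p1@ESC p2@ESC p3@ESC -> at (2,5): 0 [-], cum=1
Step 3: p0@ESC p1@ESC p2@ESC p3@ESC -> at (2,5): 0 [-], cum=1
Total visits = 1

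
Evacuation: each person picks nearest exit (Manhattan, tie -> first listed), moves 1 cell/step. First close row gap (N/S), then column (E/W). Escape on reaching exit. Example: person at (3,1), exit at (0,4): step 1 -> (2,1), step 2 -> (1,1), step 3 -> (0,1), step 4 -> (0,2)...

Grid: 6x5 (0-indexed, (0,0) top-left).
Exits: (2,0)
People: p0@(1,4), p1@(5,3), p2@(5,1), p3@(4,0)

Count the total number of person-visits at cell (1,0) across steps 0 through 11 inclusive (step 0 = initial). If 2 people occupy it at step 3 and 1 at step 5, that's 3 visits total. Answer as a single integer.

Answer: 0

Derivation:
Step 0: p0@(1,4) p1@(5,3) p2@(5,1) p3@(4,0) -> at (1,0): 0 [-], cum=0
Step 1: p0@(2,4) p1@(4,3) p2@(4,1) p3@(3,0) -> at (1,0): 0 [-], cum=0
Step 2: p0@(2,3) p1@(3,3) p2@(3,1) p3@ESC -> at (1,0): 0 [-], cum=0
Step 3: p0@(2,2) p1@(2,3) p2@(2,1) p3@ESC -> at (1,0): 0 [-], cum=0
Step 4: p0@(2,1) p1@(2,2) p2@ESC p3@ESC -> at (1,0): 0 [-], cum=0
Step 5: p0@ESC p1@(2,1) p2@ESC p3@ESC -> at (1,0): 0 [-], cum=0
Step 6: p0@ESC p1@ESC p2@ESC p3@ESC -> at (1,0): 0 [-], cum=0
Total visits = 0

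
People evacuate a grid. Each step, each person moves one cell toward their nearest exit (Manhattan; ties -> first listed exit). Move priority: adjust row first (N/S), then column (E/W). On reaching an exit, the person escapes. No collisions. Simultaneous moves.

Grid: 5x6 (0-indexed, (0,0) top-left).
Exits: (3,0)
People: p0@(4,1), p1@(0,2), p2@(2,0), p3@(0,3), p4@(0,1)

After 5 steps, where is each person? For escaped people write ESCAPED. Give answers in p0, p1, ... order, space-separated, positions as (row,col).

Step 1: p0:(4,1)->(3,1) | p1:(0,2)->(1,2) | p2:(2,0)->(3,0)->EXIT | p3:(0,3)->(1,3) | p4:(0,1)->(1,1)
Step 2: p0:(3,1)->(3,0)->EXIT | p1:(1,2)->(2,2) | p2:escaped | p3:(1,3)->(2,3) | p4:(1,1)->(2,1)
Step 3: p0:escaped | p1:(2,2)->(3,2) | p2:escaped | p3:(2,3)->(3,3) | p4:(2,1)->(3,1)
Step 4: p0:escaped | p1:(3,2)->(3,1) | p2:escaped | p3:(3,3)->(3,2) | p4:(3,1)->(3,0)->EXIT
Step 5: p0:escaped | p1:(3,1)->(3,0)->EXIT | p2:escaped | p3:(3,2)->(3,1) | p4:escaped

ESCAPED ESCAPED ESCAPED (3,1) ESCAPED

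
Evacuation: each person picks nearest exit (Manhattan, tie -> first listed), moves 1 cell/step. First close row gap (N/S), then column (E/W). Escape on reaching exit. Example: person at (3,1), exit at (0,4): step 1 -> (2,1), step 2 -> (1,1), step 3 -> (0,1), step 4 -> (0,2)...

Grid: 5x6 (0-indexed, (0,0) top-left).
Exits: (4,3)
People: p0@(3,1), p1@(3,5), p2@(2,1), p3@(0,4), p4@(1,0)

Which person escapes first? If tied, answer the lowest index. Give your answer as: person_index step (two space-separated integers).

Answer: 0 3

Derivation:
Step 1: p0:(3,1)->(4,1) | p1:(3,5)->(4,5) | p2:(2,1)->(3,1) | p3:(0,4)->(1,4) | p4:(1,0)->(2,0)
Step 2: p0:(4,1)->(4,2) | p1:(4,5)->(4,4) | p2:(3,1)->(4,1) | p3:(1,4)->(2,4) | p4:(2,0)->(3,0)
Step 3: p0:(4,2)->(4,3)->EXIT | p1:(4,4)->(4,3)->EXIT | p2:(4,1)->(4,2) | p3:(2,4)->(3,4) | p4:(3,0)->(4,0)
Step 4: p0:escaped | p1:escaped | p2:(4,2)->(4,3)->EXIT | p3:(3,4)->(4,4) | p4:(4,0)->(4,1)
Step 5: p0:escaped | p1:escaped | p2:escaped | p3:(4,4)->(4,3)->EXIT | p4:(4,1)->(4,2)
Step 6: p0:escaped | p1:escaped | p2:escaped | p3:escaped | p4:(4,2)->(4,3)->EXIT
Exit steps: [3, 3, 4, 5, 6]
First to escape: p0 at step 3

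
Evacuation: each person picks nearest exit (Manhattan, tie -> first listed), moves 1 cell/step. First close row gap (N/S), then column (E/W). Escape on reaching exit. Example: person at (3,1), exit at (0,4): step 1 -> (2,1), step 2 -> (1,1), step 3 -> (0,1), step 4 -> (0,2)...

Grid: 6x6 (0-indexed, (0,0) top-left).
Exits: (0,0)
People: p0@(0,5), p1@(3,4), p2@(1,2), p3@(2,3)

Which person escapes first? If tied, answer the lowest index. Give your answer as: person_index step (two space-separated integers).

Step 1: p0:(0,5)->(0,4) | p1:(3,4)->(2,4) | p2:(1,2)->(0,2) | p3:(2,3)->(1,3)
Step 2: p0:(0,4)->(0,3) | p1:(2,4)->(1,4) | p2:(0,2)->(0,1) | p3:(1,3)->(0,3)
Step 3: p0:(0,3)->(0,2) | p1:(1,4)->(0,4) | p2:(0,1)->(0,0)->EXIT | p3:(0,3)->(0,2)
Step 4: p0:(0,2)->(0,1) | p1:(0,4)->(0,3) | p2:escaped | p3:(0,2)->(0,1)
Step 5: p0:(0,1)->(0,0)->EXIT | p1:(0,3)->(0,2) | p2:escaped | p3:(0,1)->(0,0)->EXIT
Step 6: p0:escaped | p1:(0,2)->(0,1) | p2:escaped | p3:escaped
Step 7: p0:escaped | p1:(0,1)->(0,0)->EXIT | p2:escaped | p3:escaped
Exit steps: [5, 7, 3, 5]
First to escape: p2 at step 3

Answer: 2 3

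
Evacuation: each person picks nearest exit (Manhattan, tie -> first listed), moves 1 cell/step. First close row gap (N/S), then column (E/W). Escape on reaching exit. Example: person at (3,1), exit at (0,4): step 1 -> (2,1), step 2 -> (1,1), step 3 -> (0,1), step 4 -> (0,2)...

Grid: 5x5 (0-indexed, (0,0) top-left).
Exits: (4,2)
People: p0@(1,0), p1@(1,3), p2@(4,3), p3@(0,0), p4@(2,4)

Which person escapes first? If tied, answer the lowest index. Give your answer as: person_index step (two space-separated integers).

Answer: 2 1

Derivation:
Step 1: p0:(1,0)->(2,0) | p1:(1,3)->(2,3) | p2:(4,3)->(4,2)->EXIT | p3:(0,0)->(1,0) | p4:(2,4)->(3,4)
Step 2: p0:(2,0)->(3,0) | p1:(2,3)->(3,3) | p2:escaped | p3:(1,0)->(2,0) | p4:(3,4)->(4,4)
Step 3: p0:(3,0)->(4,0) | p1:(3,3)->(4,3) | p2:escaped | p3:(2,0)->(3,0) | p4:(4,4)->(4,3)
Step 4: p0:(4,0)->(4,1) | p1:(4,3)->(4,2)->EXIT | p2:escaped | p3:(3,0)->(4,0) | p4:(4,3)->(4,2)->EXIT
Step 5: p0:(4,1)->(4,2)->EXIT | p1:escaped | p2:escaped | p3:(4,0)->(4,1) | p4:escaped
Step 6: p0:escaped | p1:escaped | p2:escaped | p3:(4,1)->(4,2)->EXIT | p4:escaped
Exit steps: [5, 4, 1, 6, 4]
First to escape: p2 at step 1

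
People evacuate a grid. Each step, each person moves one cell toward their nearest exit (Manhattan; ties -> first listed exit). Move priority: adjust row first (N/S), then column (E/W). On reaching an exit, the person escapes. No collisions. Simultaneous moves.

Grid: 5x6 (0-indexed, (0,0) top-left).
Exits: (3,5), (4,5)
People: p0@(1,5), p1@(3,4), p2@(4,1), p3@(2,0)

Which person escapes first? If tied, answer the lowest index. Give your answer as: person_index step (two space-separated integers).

Answer: 1 1

Derivation:
Step 1: p0:(1,5)->(2,5) | p1:(3,4)->(3,5)->EXIT | p2:(4,1)->(4,2) | p3:(2,0)->(3,0)
Step 2: p0:(2,5)->(3,5)->EXIT | p1:escaped | p2:(4,2)->(4,3) | p3:(3,0)->(3,1)
Step 3: p0:escaped | p1:escaped | p2:(4,3)->(4,4) | p3:(3,1)->(3,2)
Step 4: p0:escaped | p1:escaped | p2:(4,4)->(4,5)->EXIT | p3:(3,2)->(3,3)
Step 5: p0:escaped | p1:escaped | p2:escaped | p3:(3,3)->(3,4)
Step 6: p0:escaped | p1:escaped | p2:escaped | p3:(3,4)->(3,5)->EXIT
Exit steps: [2, 1, 4, 6]
First to escape: p1 at step 1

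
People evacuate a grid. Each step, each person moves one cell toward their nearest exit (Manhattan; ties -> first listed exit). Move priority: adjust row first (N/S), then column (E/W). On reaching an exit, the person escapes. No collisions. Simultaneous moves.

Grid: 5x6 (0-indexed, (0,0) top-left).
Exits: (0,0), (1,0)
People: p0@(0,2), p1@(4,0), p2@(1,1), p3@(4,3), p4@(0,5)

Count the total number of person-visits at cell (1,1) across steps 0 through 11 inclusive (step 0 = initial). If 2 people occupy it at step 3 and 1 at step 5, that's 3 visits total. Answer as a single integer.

Step 0: p0@(0,2) p1@(4,0) p2@(1,1) p3@(4,3) p4@(0,5) -> at (1,1): 1 [p2], cum=1
Step 1: p0@(0,1) p1@(3,0) p2@ESC p3@(3,3) p4@(0,4) -> at (1,1): 0 [-], cum=1
Step 2: p0@ESC p1@(2,0) p2@ESC p3@(2,3) p4@(0,3) -> at (1,1): 0 [-], cum=1
Step 3: p0@ESC p1@ESC p2@ESC p3@(1,3) p4@(0,2) -> at (1,1): 0 [-], cum=1
Step 4: p0@ESC p1@ESC p2@ESC p3@(1,2) p4@(0,1) -> at (1,1): 0 [-], cum=1
Step 5: p0@ESC p1@ESC p2@ESC p3@(1,1) p4@ESC -> at (1,1): 1 [p3], cum=2
Step 6: p0@ESC p1@ESC p2@ESC p3@ESC p4@ESC -> at (1,1): 0 [-], cum=2
Total visits = 2

Answer: 2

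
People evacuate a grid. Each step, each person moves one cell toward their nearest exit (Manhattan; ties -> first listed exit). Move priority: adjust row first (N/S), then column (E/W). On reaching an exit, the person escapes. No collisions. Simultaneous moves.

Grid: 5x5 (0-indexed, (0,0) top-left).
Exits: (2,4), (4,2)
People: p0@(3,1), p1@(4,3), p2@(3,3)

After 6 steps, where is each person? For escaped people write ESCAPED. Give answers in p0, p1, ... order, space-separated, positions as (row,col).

Step 1: p0:(3,1)->(4,1) | p1:(4,3)->(4,2)->EXIT | p2:(3,3)->(2,3)
Step 2: p0:(4,1)->(4,2)->EXIT | p1:escaped | p2:(2,3)->(2,4)->EXIT

ESCAPED ESCAPED ESCAPED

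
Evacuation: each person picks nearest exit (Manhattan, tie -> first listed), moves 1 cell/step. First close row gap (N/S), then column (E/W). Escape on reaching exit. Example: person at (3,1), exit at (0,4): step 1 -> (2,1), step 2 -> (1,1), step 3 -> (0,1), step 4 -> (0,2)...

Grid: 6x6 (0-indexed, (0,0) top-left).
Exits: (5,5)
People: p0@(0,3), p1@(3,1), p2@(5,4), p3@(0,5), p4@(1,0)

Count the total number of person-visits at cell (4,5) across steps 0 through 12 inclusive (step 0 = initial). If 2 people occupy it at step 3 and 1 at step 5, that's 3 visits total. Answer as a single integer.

Step 0: p0@(0,3) p1@(3,1) p2@(5,4) p3@(0,5) p4@(1,0) -> at (4,5): 0 [-], cum=0
Step 1: p0@(1,3) p1@(4,1) p2@ESC p3@(1,5) p4@(2,0) -> at (4,5): 0 [-], cum=0
Step 2: p0@(2,3) p1@(5,1) p2@ESC p3@(2,5) p4@(3,0) -> at (4,5): 0 [-], cum=0
Step 3: p0@(3,3) p1@(5,2) p2@ESC p3@(3,5) p4@(4,0) -> at (4,5): 0 [-], cum=0
Step 4: p0@(4,3) p1@(5,3) p2@ESC p3@(4,5) p4@(5,0) -> at (4,5): 1 [p3], cum=1
Step 5: p0@(5,3) p1@(5,4) p2@ESC p3@ESC p4@(5,1) -> at (4,5): 0 [-], cum=1
Step 6: p0@(5,4) p1@ESC p2@ESC p3@ESC p4@(5,2) -> at (4,5): 0 [-], cum=1
Step 7: p0@ESC p1@ESC p2@ESC p3@ESC p4@(5,3) -> at (4,5): 0 [-], cum=1
Step 8: p0@ESC p1@ESC p2@ESC p3@ESC p4@(5,4) -> at (4,5): 0 [-], cum=1
Step 9: p0@ESC p1@ESC p2@ESC p3@ESC p4@ESC -> at (4,5): 0 [-], cum=1
Total visits = 1

Answer: 1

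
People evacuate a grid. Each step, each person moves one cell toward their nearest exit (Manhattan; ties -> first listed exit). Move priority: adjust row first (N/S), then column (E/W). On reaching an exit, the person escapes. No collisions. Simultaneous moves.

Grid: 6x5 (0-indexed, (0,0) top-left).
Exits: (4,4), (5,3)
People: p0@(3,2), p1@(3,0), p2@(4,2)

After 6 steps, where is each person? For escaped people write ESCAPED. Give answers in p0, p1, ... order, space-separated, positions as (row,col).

Step 1: p0:(3,2)->(4,2) | p1:(3,0)->(4,0) | p2:(4,2)->(4,3)
Step 2: p0:(4,2)->(4,3) | p1:(4,0)->(4,1) | p2:(4,3)->(4,4)->EXIT
Step 3: p0:(4,3)->(4,4)->EXIT | p1:(4,1)->(4,2) | p2:escaped
Step 4: p0:escaped | p1:(4,2)->(4,3) | p2:escaped
Step 5: p0:escaped | p1:(4,3)->(4,4)->EXIT | p2:escaped

ESCAPED ESCAPED ESCAPED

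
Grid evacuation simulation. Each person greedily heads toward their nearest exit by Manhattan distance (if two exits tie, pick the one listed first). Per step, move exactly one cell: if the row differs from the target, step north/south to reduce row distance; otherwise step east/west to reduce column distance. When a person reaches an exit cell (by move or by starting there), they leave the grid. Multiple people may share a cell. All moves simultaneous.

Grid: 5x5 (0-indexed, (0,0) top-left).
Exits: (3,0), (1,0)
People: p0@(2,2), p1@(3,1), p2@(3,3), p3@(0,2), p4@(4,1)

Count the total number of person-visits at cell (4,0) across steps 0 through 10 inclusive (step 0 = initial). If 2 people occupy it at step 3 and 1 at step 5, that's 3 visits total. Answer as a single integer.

Step 0: p0@(2,2) p1@(3,1) p2@(3,3) p3@(0,2) p4@(4,1) -> at (4,0): 0 [-], cum=0
Step 1: p0@(3,2) p1@ESC p2@(3,2) p3@(1,2) p4@(3,1) -> at (4,0): 0 [-], cum=0
Step 2: p0@(3,1) p1@ESC p2@(3,1) p3@(1,1) p4@ESC -> at (4,0): 0 [-], cum=0
Step 3: p0@ESC p1@ESC p2@ESC p3@ESC p4@ESC -> at (4,0): 0 [-], cum=0
Total visits = 0

Answer: 0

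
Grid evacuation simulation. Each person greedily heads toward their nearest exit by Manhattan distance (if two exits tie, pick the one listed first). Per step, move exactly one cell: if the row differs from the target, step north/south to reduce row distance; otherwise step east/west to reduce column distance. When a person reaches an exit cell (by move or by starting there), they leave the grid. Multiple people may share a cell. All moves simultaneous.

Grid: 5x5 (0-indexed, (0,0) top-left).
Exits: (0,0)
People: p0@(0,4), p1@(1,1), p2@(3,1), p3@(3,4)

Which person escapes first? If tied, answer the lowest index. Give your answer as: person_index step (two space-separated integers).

Step 1: p0:(0,4)->(0,3) | p1:(1,1)->(0,1) | p2:(3,1)->(2,1) | p3:(3,4)->(2,4)
Step 2: p0:(0,3)->(0,2) | p1:(0,1)->(0,0)->EXIT | p2:(2,1)->(1,1) | p3:(2,4)->(1,4)
Step 3: p0:(0,2)->(0,1) | p1:escaped | p2:(1,1)->(0,1) | p3:(1,4)->(0,4)
Step 4: p0:(0,1)->(0,0)->EXIT | p1:escaped | p2:(0,1)->(0,0)->EXIT | p3:(0,4)->(0,3)
Step 5: p0:escaped | p1:escaped | p2:escaped | p3:(0,3)->(0,2)
Step 6: p0:escaped | p1:escaped | p2:escaped | p3:(0,2)->(0,1)
Step 7: p0:escaped | p1:escaped | p2:escaped | p3:(0,1)->(0,0)->EXIT
Exit steps: [4, 2, 4, 7]
First to escape: p1 at step 2

Answer: 1 2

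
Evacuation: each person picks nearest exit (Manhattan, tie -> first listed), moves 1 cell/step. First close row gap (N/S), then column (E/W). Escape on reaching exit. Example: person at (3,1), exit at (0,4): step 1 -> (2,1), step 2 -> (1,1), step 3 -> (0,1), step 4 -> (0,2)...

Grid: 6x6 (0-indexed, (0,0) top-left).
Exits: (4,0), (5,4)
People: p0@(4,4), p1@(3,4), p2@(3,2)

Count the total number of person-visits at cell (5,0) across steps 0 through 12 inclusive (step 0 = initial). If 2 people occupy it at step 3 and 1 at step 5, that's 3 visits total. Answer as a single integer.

Answer: 0

Derivation:
Step 0: p0@(4,4) p1@(3,4) p2@(3,2) -> at (5,0): 0 [-], cum=0
Step 1: p0@ESC p1@(4,4) p2@(4,2) -> at (5,0): 0 [-], cum=0
Step 2: p0@ESC p1@ESC p2@(4,1) -> at (5,0): 0 [-], cum=0
Step 3: p0@ESC p1@ESC p2@ESC -> at (5,0): 0 [-], cum=0
Total visits = 0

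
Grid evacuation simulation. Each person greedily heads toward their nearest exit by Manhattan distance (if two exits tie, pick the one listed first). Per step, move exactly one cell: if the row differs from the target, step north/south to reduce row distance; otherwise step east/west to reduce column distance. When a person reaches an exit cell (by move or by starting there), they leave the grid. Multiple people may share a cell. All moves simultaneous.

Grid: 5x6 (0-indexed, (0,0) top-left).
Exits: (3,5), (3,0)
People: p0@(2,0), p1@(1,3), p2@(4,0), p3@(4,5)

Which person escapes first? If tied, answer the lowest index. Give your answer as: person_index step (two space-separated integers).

Step 1: p0:(2,0)->(3,0)->EXIT | p1:(1,3)->(2,3) | p2:(4,0)->(3,0)->EXIT | p3:(4,5)->(3,5)->EXIT
Step 2: p0:escaped | p1:(2,3)->(3,3) | p2:escaped | p3:escaped
Step 3: p0:escaped | p1:(3,3)->(3,4) | p2:escaped | p3:escaped
Step 4: p0:escaped | p1:(3,4)->(3,5)->EXIT | p2:escaped | p3:escaped
Exit steps: [1, 4, 1, 1]
First to escape: p0 at step 1

Answer: 0 1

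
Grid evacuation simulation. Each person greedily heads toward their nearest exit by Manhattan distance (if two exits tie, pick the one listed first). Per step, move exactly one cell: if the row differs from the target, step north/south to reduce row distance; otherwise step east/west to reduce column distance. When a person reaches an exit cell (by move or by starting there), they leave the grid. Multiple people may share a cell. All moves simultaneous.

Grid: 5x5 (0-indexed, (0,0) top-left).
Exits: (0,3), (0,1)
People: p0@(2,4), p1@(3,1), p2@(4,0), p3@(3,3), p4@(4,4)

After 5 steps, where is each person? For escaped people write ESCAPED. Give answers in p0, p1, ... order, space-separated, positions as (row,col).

Step 1: p0:(2,4)->(1,4) | p1:(3,1)->(2,1) | p2:(4,0)->(3,0) | p3:(3,3)->(2,3) | p4:(4,4)->(3,4)
Step 2: p0:(1,4)->(0,4) | p1:(2,1)->(1,1) | p2:(3,0)->(2,0) | p3:(2,3)->(1,3) | p4:(3,4)->(2,4)
Step 3: p0:(0,4)->(0,3)->EXIT | p1:(1,1)->(0,1)->EXIT | p2:(2,0)->(1,0) | p3:(1,3)->(0,3)->EXIT | p4:(2,4)->(1,4)
Step 4: p0:escaped | p1:escaped | p2:(1,0)->(0,0) | p3:escaped | p4:(1,4)->(0,4)
Step 5: p0:escaped | p1:escaped | p2:(0,0)->(0,1)->EXIT | p3:escaped | p4:(0,4)->(0,3)->EXIT

ESCAPED ESCAPED ESCAPED ESCAPED ESCAPED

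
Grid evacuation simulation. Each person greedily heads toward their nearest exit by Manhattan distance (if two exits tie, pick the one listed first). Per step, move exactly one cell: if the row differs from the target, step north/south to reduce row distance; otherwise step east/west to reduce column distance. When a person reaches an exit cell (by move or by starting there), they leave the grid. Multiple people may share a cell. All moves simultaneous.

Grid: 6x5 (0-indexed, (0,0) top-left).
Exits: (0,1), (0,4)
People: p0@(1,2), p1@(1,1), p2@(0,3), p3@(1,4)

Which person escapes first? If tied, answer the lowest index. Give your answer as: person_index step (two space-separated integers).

Answer: 1 1

Derivation:
Step 1: p0:(1,2)->(0,2) | p1:(1,1)->(0,1)->EXIT | p2:(0,3)->(0,4)->EXIT | p3:(1,4)->(0,4)->EXIT
Step 2: p0:(0,2)->(0,1)->EXIT | p1:escaped | p2:escaped | p3:escaped
Exit steps: [2, 1, 1, 1]
First to escape: p1 at step 1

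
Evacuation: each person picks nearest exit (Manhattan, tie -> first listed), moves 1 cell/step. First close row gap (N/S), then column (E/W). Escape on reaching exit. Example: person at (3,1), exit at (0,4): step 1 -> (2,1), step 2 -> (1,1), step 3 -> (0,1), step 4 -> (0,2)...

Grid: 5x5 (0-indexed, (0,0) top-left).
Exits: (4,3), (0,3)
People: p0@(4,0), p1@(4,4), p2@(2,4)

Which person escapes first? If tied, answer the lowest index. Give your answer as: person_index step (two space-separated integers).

Answer: 1 1

Derivation:
Step 1: p0:(4,0)->(4,1) | p1:(4,4)->(4,3)->EXIT | p2:(2,4)->(3,4)
Step 2: p0:(4,1)->(4,2) | p1:escaped | p2:(3,4)->(4,4)
Step 3: p0:(4,2)->(4,3)->EXIT | p1:escaped | p2:(4,4)->(4,3)->EXIT
Exit steps: [3, 1, 3]
First to escape: p1 at step 1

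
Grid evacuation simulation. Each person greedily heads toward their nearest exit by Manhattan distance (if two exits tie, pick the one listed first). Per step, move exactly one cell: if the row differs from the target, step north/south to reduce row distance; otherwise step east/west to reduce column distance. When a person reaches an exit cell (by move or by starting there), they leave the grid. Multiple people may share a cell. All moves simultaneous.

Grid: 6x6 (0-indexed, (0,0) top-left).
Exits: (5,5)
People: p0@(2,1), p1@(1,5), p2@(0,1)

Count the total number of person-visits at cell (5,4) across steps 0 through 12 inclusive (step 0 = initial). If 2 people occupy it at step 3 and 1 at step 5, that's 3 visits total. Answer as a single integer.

Step 0: p0@(2,1) p1@(1,5) p2@(0,1) -> at (5,4): 0 [-], cum=0
Step 1: p0@(3,1) p1@(2,5) p2@(1,1) -> at (5,4): 0 [-], cum=0
Step 2: p0@(4,1) p1@(3,5) p2@(2,1) -> at (5,4): 0 [-], cum=0
Step 3: p0@(5,1) p1@(4,5) p2@(3,1) -> at (5,4): 0 [-], cum=0
Step 4: p0@(5,2) p1@ESC p2@(4,1) -> at (5,4): 0 [-], cum=0
Step 5: p0@(5,3) p1@ESC p2@(5,1) -> at (5,4): 0 [-], cum=0
Step 6: p0@(5,4) p1@ESC p2@(5,2) -> at (5,4): 1 [p0], cum=1
Step 7: p0@ESC p1@ESC p2@(5,3) -> at (5,4): 0 [-], cum=1
Step 8: p0@ESC p1@ESC p2@(5,4) -> at (5,4): 1 [p2], cum=2
Step 9: p0@ESC p1@ESC p2@ESC -> at (5,4): 0 [-], cum=2
Total visits = 2

Answer: 2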